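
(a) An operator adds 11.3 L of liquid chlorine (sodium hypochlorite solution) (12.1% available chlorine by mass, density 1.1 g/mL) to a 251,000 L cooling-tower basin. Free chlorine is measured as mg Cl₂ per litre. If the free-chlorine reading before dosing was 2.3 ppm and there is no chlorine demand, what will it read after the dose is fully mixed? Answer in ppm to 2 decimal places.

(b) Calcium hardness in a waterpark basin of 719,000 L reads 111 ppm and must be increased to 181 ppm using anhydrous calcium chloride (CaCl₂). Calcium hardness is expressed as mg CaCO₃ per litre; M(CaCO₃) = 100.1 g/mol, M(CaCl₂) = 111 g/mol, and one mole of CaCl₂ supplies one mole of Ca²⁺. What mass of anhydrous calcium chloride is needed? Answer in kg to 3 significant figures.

(a) Mass of solution: 11.3 L × 1000 mL/L × 1.1 g/mL = 12,430 g.
(a) Available chlorine delivered: 12,430 g × 0.121 = 1504 g as Cl₂.
(a) Concentration rise: 1504 g / 251,000 L = 5.992 mg/L = 5.99 ppm.
(a) Final FC: 2.3 + 5.99 = 8.29 ppm.

(b) Hardness to add: (181 − 111) = 70 mg/L as CaCO₃ × 719,000 L = 50,330 g as CaCO₃.
(b) Moles of Ca²⁺ (1 mol Ca²⁺ ≡ 1 mol CaCO₃): 50,330 / 100.1 g/mol = 502.8 mol.
(b) Mass of CaCl₂: 502.8 × 111 = 55,810 g.

(a) 8.29 ppm; (b) 55.8 kg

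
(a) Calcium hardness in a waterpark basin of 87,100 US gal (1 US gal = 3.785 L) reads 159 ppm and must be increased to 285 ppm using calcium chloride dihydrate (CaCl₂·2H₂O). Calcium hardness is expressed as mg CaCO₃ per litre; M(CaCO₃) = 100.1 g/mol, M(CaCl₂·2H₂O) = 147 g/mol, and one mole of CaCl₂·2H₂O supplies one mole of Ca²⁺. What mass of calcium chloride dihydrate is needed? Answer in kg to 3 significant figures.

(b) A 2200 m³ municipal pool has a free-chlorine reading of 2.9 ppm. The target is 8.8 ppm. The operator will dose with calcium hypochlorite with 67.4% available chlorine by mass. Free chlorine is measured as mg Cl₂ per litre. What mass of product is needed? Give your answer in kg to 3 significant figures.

(a) Volume: 87,100 US gal × 3.785 L/gal = 329,674 L.
(a) Hardness to add: (285 − 159) = 126 mg/L as CaCO₃ × 329,674 L = 41,540 g as CaCO₃.
(a) Moles of Ca²⁺ (1 mol Ca²⁺ ≡ 1 mol CaCO₃): 41,540 / 100.1 g/mol = 415 mol.
(a) Mass of CaCl₂·2H₂O: 415 × 147 = 61,000 g.

(b) Volume: 2200 m³ = 2,200,000 L.
(b) Chlorine deficit: 8.8 − 2.9 = 5.9 ppm = 5.9 mg/L as Cl₂.
(b) Cl₂ equivalent needed: 5.9 mg/L × 2,200,000 L = 12,980,000 mg = 12,980 g.
(b) Product at 67.4% available chlorine: 12,980 / 0.674 = 19,260 g.

(a) 61.0 kg; (b) 19.3 kg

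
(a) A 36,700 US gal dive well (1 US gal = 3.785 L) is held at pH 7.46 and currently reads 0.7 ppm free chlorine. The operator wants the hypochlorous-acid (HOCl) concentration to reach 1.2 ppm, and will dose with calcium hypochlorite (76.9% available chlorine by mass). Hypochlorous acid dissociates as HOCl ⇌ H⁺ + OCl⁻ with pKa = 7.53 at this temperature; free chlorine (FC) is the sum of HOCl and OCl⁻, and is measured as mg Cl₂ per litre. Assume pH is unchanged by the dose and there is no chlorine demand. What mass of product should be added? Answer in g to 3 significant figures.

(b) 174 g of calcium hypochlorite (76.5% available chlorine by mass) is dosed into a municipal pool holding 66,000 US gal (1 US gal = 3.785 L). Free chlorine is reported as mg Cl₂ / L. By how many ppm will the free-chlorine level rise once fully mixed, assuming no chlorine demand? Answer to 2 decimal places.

(a) Volume: 36,700 US gal × 3.785 L/gal = 138,910 L.
(a) [OCl⁻]/[HOCl] = 10^(pH − pKa) = 10^(7.46 − 7.53) = 0.8511; fraction as HOCl = 1/(1 + 0.8511) = 0.5402.
(a) Free chlorine required for 1.2 ppm HOCl: 1.2 / 0.5402 = 2.221 ppm.
(a) FC to add: 2.221 − 0.7 = 1.521 mg/L as Cl₂.
(a) Cl₂ equivalent: 1.521 mg/L × 138,910 L = 211.3 g.
(a) Product at 76.9% available Cl: 211.3 / 0.769 = 274.8 g.

(b) Volume: 66,000 US gal × 3.785 L/gal = 249,810 L.
(b) Available chlorine delivered: 174 g × 0.765 = 133.1 g as Cl₂.
(b) Concentration rise: 133.1 g / 249,810 L = 0.5328 mg/L = 0.53 ppm.

(a) 275 g; (b) 0.53 ppm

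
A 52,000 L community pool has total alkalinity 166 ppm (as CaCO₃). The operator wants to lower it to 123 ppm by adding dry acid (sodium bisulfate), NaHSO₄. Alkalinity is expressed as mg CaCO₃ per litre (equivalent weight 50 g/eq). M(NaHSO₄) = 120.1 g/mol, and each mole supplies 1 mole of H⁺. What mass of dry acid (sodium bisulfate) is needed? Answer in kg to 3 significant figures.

Alkalinity to neutralize: (166 − 123) = 43 mg/L as CaCO₃ × 52,000 L = 2236 g as CaCO₃.
Equivalents of H⁺ required: 2236 ÷ 50 g/eq = 44.72 eq = 44.72 mol NaHSO₄.
Mass of NaHSO₄: 44.72 × 120.1 = 5371 g.

5.37 kg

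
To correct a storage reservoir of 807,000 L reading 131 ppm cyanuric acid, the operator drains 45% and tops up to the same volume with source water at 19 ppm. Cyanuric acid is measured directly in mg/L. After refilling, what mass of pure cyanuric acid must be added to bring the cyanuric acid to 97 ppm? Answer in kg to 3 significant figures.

13.2 kg

After draining 45% and refilling: 131 × 0.55 + 19 × 0.45 = 80.6 ppm.
Deficit to target: 97 − 80.6 = 16.4 mg/L.
Mass: 16.4 mg/L × 807,000 L = 13,230 g cyanuric acid.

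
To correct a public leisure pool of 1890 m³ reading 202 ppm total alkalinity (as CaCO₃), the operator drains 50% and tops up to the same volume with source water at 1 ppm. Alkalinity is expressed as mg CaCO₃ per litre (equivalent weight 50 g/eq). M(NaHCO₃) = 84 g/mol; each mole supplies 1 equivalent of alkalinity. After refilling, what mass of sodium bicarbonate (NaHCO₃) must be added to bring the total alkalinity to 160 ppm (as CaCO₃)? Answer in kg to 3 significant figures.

186 kg

Volume: 1890 m³ = 1,890,000 L.
After draining 50% and refilling: 202 × 0.50 + 1 × 0.50 = 101.5 ppm.
Deficit to target: 160 − 101.5 = 58.5 mg/L.
As CaCO₃: 58.5 mg/L × 1,890,000 L = 110,600 g; ÷ 50 g/eq ÷ 1 = 2211 mol NaHCO₃.
Mass: 2211 × 84 = 185,700 g.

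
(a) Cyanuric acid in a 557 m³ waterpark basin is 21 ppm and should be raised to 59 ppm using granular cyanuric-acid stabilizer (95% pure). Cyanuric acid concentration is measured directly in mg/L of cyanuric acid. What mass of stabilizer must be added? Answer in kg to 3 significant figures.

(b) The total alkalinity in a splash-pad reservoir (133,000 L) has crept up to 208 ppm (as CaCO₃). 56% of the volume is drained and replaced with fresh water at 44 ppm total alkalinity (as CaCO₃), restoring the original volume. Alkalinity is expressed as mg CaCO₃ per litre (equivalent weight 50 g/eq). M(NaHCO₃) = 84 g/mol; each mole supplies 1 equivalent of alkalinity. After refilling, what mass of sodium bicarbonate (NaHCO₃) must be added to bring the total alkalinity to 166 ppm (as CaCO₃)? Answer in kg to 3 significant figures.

(a) Volume: 557 m³ = 557,000 L.
(a) CYA to add: (59 − 21) = 38 mg/L × 557,000 L = 21,170 g cyanuric acid.
(a) At 95% purity: 21,170 / 0.95 = 22,280 g product.

(b) After draining 56% and refilling: 208 × 0.44 + 44 × 0.56 = 116.16 ppm.
(b) Deficit to target: 166 − 116.16 = 49.84 mg/L.
(b) As CaCO₃: 49.84 mg/L × 133,000 L = 6629 g; ÷ 50 g/eq ÷ 1 = 132.6 mol NaHCO₃.
(b) Mass: 132.6 × 84 = 11,140 g.

(a) 22.3 kg; (b) 11.1 kg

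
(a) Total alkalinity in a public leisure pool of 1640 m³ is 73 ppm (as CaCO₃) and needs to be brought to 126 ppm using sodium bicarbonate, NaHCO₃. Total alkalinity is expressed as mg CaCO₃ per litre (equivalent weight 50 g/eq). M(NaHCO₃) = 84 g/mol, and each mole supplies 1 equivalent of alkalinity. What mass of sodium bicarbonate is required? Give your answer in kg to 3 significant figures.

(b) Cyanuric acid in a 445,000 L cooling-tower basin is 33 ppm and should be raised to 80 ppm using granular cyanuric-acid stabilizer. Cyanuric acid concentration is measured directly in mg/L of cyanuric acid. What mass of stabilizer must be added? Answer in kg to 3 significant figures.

(a) Volume: 1640 m³ = 1,640,000 L.
(a) Alkalinity to add: (126 − 73) = 53 mg/L as CaCO₃ × 1,640,000 L = 86,920 g as CaCO₃.
(a) Equivalents: 86,920 g ÷ 50 g/eq = 1738 eq.
(a) NaHCO₃ supplies 1 eq per mole → 1738 mol.
(a) Mass: 1738 mol × 84 g/mol = 146,000 g.

(b) CYA to add: (80 − 33) = 47 mg/L × 445,000 L = 20,920 g cyanuric acid.

(a) 146 kg; (b) 20.9 kg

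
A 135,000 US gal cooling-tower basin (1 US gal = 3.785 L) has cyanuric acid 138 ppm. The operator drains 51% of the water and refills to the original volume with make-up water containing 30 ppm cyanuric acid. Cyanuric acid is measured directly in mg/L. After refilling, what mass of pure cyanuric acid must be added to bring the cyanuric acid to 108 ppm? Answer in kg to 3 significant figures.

12.8 kg

Volume: 135,000 US gal × 3.785 L/gal = 510,975 L.
After draining 51% and refilling: 138 × 0.49 + 30 × 0.51 = 82.92 ppm.
Deficit to target: 108 − 82.92 = 25.08 mg/L.
Mass: 25.08 mg/L × 510,975 L = 12,820 g cyanuric acid.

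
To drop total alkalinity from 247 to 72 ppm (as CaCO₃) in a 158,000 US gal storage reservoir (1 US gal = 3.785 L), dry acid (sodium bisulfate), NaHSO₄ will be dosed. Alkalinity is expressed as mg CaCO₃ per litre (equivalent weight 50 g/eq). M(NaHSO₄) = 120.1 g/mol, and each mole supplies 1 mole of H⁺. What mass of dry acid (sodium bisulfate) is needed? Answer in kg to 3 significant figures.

Volume: 158,000 US gal × 3.785 L/gal = 598,030 L.
Alkalinity to neutralize: (247 − 72) = 175 mg/L as CaCO₃ × 598,030 L = 104,700 g as CaCO₃.
Equivalents of H⁺ required: 104,700 ÷ 50 g/eq = 2093 eq = 2093 mol NaHSO₄.
Mass of NaHSO₄: 2093 × 120.1 = 251,400 g.

251 kg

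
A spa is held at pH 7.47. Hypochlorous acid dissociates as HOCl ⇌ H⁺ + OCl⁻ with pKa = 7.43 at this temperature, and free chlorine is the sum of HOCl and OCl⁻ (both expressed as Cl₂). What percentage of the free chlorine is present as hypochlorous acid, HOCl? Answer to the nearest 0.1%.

[OCl⁻]/[HOCl] = 10^(pH − pKa) = 10^(7.47 − 7.43) = 10^0.04 = 1.096.
Fraction as HOCl = 1 / (1 + 1.096) = 0.477.

47.7%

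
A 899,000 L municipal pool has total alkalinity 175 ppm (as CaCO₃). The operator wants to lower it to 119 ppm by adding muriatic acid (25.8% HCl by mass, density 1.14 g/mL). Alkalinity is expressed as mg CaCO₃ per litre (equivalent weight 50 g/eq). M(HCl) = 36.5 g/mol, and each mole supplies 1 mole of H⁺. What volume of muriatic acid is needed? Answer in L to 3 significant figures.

Alkalinity to neutralize: (175 − 119) = 56 mg/L as CaCO₃ × 899,000 L = 50,340 g as CaCO₃.
Equivalents of H⁺ required: 50,340 ÷ 50 g/eq = 1007 eq = 1007 mol HCl.
Mass of HCl: 1007 × 36.5 = 36,750 g.
Mass of 25.8% solution: 36,750 / 0.258 = 142,400 g.
Volume: 142,400 g ÷ 1.14 g/mL = 125,000 mL.

125 L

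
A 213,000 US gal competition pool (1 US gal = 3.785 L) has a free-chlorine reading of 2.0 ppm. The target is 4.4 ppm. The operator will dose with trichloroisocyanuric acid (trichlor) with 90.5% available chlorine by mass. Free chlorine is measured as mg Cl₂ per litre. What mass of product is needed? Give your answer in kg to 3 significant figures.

2.14 kg

Volume: 213,000 US gal × 3.785 L/gal = 806,205 L.
Chlorine deficit: 4.4 − 2.0 = 2.4 ppm = 2.4 mg/L as Cl₂.
Cl₂ equivalent needed: 2.4 mg/L × 806,205 L = 1,935,000 mg = 1935 g.
Product at 90.5% available chlorine: 1935 / 0.905 = 2138 g.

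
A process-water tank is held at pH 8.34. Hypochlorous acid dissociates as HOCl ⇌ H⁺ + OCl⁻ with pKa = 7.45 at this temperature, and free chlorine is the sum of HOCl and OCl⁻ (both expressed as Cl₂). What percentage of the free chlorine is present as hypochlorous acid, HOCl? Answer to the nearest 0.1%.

[OCl⁻]/[HOCl] = 10^(pH − pKa) = 10^(8.34 − 7.45) = 10^0.89 = 7.762.
Fraction as HOCl = 1 / (1 + 7.762) = 0.1141.

11.4%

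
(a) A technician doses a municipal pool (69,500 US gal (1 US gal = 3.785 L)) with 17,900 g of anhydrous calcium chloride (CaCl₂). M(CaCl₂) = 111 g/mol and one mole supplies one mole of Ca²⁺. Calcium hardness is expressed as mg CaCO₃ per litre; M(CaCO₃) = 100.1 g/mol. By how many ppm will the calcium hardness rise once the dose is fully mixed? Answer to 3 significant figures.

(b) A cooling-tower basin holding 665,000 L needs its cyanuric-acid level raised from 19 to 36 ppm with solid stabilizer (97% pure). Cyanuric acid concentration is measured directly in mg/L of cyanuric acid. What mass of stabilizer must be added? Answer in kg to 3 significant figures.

(a) Volume: 69,500 US gal × 3.785 L/gal = 263,058 L.
(a) Moles of Ca²⁺: 17,900 g ÷ 111 g/mol = 161.3 mol.
(a) As CaCO₃: 161.3 mol × 100.1 g/mol = 16,140 g.
(a) Rise: 16,140 g / 263,058 L × 1000 = 61.36 mg/L.

(b) CYA to add: (36 − 19) = 17 mg/L × 665,000 L = 11,300 g cyanuric acid.
(b) At 97% purity: 11,300 / 0.97 = 11,650 g product.

(a) 61.4 ppm; (b) 11.7 kg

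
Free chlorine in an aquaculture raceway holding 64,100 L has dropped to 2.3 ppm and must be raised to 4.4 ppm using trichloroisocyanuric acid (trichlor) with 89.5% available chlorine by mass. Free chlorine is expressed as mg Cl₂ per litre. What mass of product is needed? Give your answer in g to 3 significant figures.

150 g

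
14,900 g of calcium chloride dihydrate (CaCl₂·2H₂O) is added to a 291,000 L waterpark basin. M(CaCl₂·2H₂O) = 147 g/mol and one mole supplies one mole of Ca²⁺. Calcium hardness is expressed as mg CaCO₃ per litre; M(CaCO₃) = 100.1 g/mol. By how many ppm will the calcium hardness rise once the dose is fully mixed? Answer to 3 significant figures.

Moles of Ca²⁺: 14,900 g ÷ 147 g/mol = 101.4 mol.
As CaCO₃: 101.4 mol × 100.1 g/mol = 10,150 g.
Rise: 10,150 g / 291,000 L × 1000 = 34.87 mg/L.

34.9 ppm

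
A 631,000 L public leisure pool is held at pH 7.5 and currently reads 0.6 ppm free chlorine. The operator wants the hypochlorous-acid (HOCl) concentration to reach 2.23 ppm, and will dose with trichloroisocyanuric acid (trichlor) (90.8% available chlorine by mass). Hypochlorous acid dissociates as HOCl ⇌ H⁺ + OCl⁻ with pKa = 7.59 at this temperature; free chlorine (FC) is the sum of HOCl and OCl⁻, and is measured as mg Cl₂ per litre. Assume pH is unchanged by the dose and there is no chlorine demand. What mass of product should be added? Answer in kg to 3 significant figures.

[OCl⁻]/[HOCl] = 10^(pH − pKa) = 10^(7.5 − 7.59) = 0.8128; fraction as HOCl = 1/(1 + 0.8128) = 0.5516.
Free chlorine required for 2.23 ppm HOCl: 2.23 / 0.5516 = 4.043 ppm.
FC to add: 4.043 − 0.6 = 3.443 mg/L as Cl₂.
Cl₂ equivalent: 3.443 mg/L × 631,000 L = 2172 g.
Product at 90.8% available Cl: 2172 / 0.908 = 2392 g.

2.39 kg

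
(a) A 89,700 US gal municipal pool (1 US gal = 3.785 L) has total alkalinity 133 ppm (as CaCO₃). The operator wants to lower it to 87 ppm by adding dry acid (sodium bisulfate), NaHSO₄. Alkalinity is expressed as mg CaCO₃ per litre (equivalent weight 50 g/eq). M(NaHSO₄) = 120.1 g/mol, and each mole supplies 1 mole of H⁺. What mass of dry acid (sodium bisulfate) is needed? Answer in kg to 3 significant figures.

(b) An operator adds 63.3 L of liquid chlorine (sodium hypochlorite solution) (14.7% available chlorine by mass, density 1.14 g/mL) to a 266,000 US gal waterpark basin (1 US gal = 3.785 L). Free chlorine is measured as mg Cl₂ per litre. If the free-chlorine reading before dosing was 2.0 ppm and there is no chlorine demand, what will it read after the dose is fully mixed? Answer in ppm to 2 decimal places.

(a) 37.5 kg; (b) 12.54 ppm

(a) Volume: 89,700 US gal × 3.785 L/gal = 339,514 L.
(a) Alkalinity to neutralize: (133 − 87) = 46 mg/L as CaCO₃ × 339,514 L = 15,620 g as CaCO₃.
(a) Equivalents of H⁺ required: 15,620 ÷ 50 g/eq = 312.4 eq = 312.4 mol NaHSO₄.
(a) Mass of NaHSO₄: 312.4 × 120.1 = 37,510 g.

(b) Volume: 266,000 US gal × 3.785 L/gal = 1,006,810 L.
(b) Mass of solution: 63.3 L × 1000 mL/L × 1.14 g/mL = 72,160 g.
(b) Available chlorine delivered: 72,160 g × 0.147 = 10,610 g as Cl₂.
(b) Concentration rise: 10,610 g / 1,006,810 L = 10.54 mg/L = 10.54 ppm.
(b) Final FC: 2.0 + 10.54 = 12.54 ppm.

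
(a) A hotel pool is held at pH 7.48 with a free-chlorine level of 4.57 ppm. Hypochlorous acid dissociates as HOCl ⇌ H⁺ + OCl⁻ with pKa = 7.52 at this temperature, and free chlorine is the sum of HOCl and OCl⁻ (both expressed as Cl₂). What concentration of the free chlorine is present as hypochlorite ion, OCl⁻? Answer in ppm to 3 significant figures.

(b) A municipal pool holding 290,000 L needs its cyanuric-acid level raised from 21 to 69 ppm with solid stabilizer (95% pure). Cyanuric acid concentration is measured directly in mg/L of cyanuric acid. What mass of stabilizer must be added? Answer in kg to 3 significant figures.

(a) [OCl⁻]/[HOCl] = 10^(pH − pKa) = 10^(7.48 − 7.52) = 10^-0.04 = 0.912.
(a) Fraction as HOCl = 1 / (1 + 0.912) = 0.523.
(a) OCl⁻ = (1 − 0.523) × 4.57 ppm = 2.18 ppm.

(b) CYA to add: (69 − 21) = 48 mg/L × 290,000 L = 13,920 g cyanuric acid.
(b) At 95% purity: 13,920 / 0.95 = 14,650 g product.

(a) 2.18 ppm; (b) 14.7 kg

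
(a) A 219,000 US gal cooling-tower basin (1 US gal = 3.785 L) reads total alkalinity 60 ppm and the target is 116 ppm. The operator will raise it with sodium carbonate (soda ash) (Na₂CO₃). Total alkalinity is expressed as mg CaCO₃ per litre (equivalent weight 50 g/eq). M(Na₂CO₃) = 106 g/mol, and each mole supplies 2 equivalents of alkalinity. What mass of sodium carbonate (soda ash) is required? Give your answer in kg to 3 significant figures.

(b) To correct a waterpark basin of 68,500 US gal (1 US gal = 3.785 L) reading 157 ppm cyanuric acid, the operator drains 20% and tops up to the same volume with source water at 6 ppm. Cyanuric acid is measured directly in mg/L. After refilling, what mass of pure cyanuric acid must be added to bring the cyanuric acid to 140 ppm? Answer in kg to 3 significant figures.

(a) 49.2 kg; (b) 3.42 kg

(a) Volume: 219,000 US gal × 3.785 L/gal = 828,915 L.
(a) Alkalinity to add: (116 − 60) = 56 mg/L as CaCO₃ × 828,915 L = 46,420 g as CaCO₃.
(a) Equivalents: 46,420 g ÷ 50 g/eq = 928.4 eq.
(a) Each mole of Na₂CO₃ supplies 2 eq, so 928.4 / 2 = 464.2 mol.
(a) Mass: 464.2 mol × 106 g/mol = 49,200 g.

(b) Volume: 68,500 US gal × 3.785 L/gal = 259,272 L.
(b) After draining 20% and refilling: 157 × 0.80 + 6 × 0.20 = 126.8 ppm.
(b) Deficit to target: 140 − 126.8 = 13.2 mg/L.
(b) Mass: 13.2 mg/L × 259,272 L = 3422 g cyanuric acid.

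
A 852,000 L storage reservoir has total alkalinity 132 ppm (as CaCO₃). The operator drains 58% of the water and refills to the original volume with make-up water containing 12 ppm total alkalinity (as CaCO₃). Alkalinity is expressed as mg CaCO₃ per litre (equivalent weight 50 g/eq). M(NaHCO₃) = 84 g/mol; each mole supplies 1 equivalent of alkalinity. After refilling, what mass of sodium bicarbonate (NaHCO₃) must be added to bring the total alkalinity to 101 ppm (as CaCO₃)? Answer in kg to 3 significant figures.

55.3 kg

After draining 58% and refilling: 132 × 0.42 + 12 × 0.58 = 62.4 ppm.
Deficit to target: 101 − 62.4 = 38.6 mg/L.
As CaCO₃: 38.6 mg/L × 852,000 L = 32,890 g; ÷ 50 g/eq ÷ 1 = 657.7 mol NaHCO₃.
Mass: 657.7 × 84 = 55,250 g.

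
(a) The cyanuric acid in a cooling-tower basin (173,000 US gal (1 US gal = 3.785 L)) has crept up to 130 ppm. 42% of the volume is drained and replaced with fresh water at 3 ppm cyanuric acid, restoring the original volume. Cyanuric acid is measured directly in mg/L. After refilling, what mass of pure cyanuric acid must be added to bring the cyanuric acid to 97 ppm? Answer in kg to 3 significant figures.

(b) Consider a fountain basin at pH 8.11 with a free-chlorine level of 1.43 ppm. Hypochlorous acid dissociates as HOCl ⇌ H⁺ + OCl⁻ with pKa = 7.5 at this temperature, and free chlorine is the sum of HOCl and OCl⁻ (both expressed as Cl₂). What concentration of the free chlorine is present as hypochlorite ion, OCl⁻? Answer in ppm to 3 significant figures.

(a) Volume: 173,000 US gal × 3.785 L/gal = 654,805 L.
(a) After draining 42% and refilling: 130 × 0.58 + 3 × 0.42 = 76.66 ppm.
(a) Deficit to target: 97 − 76.66 = 20.34 mg/L.
(a) Mass: 20.34 mg/L × 654,805 L = 13,320 g cyanuric acid.

(b) [OCl⁻]/[HOCl] = 10^(pH − pKa) = 10^(8.11 − 7.5) = 10^0.61 = 4.074.
(b) Fraction as HOCl = 1 / (1 + 4.074) = 0.1971.
(b) OCl⁻ = (1 − 0.1971) × 1.43 ppm = 1.148 ppm.

(a) 13.3 kg; (b) 1.15 ppm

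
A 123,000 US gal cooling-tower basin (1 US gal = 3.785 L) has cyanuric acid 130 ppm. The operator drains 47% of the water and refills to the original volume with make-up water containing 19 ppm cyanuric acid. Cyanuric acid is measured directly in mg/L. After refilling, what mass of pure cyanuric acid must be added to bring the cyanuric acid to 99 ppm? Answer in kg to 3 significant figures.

Volume: 123,000 US gal × 3.785 L/gal = 465,555 L.
After draining 47% and refilling: 130 × 0.53 + 19 × 0.47 = 77.83 ppm.
Deficit to target: 99 − 77.83 = 21.17 mg/L.
Mass: 21.17 mg/L × 465,555 L = 9856 g cyanuric acid.

9.86 kg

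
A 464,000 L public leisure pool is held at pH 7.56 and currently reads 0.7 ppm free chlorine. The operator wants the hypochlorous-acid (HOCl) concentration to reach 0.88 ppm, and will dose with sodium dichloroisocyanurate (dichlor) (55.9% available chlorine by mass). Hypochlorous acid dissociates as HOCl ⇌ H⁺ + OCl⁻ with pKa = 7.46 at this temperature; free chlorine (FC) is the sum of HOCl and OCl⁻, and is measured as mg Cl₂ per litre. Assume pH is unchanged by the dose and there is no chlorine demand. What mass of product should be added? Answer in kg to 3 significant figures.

1.07 kg

[OCl⁻]/[HOCl] = 10^(pH − pKa) = 10^(7.56 − 7.46) = 1.259; fraction as HOCl = 1/(1 + 1.259) = 0.4427.
Free chlorine required for 0.88 ppm HOCl: 0.88 / 0.4427 = 1.988 ppm.
FC to add: 1.988 − 0.7 = 1.288 mg/L as Cl₂.
Cl₂ equivalent: 1.288 mg/L × 464,000 L = 597.6 g.
Product at 55.9% available Cl: 597.6 / 0.559 = 1069 g.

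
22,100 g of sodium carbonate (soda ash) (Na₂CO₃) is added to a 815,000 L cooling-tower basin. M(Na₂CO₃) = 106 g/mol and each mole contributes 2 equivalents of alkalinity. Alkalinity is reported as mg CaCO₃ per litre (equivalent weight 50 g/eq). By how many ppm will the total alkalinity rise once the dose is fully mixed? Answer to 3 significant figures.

Moles of Na₂CO₃: 22,100 g ÷ 106 g/mol = 208.5 mol → 417 eq of alkalinity.
As CaCO₃: 417 eq × 50 g/eq = 20,850 g.
Rise: 20,850 g / 815,000 L × 1000 = 25.58 mg/L.

25.6 ppm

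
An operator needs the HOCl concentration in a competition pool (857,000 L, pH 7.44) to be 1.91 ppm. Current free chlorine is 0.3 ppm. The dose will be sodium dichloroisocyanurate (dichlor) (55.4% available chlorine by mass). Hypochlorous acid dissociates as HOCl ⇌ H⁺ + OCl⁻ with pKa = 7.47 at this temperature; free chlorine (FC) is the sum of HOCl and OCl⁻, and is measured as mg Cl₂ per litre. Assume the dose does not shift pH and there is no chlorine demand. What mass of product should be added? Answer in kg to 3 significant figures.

[OCl⁻]/[HOCl] = 10^(pH − pKa) = 10^(7.44 − 7.47) = 0.9333; fraction as HOCl = 1/(1 + 0.9333) = 0.5173.
Free chlorine required for 1.91 ppm HOCl: 1.91 / 0.5173 = 3.693 ppm.
FC to add: 3.693 − 0.3 = 3.393 mg/L as Cl₂.
Cl₂ equivalent: 3.393 mg/L × 857,000 L = 2907 g.
Product at 55.4% available Cl: 2907 / 0.554 = 5248 g.

5.25 kg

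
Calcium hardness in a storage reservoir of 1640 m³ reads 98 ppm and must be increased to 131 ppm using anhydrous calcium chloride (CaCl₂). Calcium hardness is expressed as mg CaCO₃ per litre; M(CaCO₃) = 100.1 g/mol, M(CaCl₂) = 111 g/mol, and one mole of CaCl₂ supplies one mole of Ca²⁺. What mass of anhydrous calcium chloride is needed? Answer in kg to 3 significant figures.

60.0 kg

Volume: 1640 m³ = 1,640,000 L.
Hardness to add: (131 − 98) = 33 mg/L as CaCO₃ × 1,640,000 L = 54,120 g as CaCO₃.
Moles of Ca²⁺ (1 mol Ca²⁺ ≡ 1 mol CaCO₃): 54,120 / 100.1 g/mol = 540.7 mol.
Mass of CaCl₂: 540.7 × 111 = 60,010 g.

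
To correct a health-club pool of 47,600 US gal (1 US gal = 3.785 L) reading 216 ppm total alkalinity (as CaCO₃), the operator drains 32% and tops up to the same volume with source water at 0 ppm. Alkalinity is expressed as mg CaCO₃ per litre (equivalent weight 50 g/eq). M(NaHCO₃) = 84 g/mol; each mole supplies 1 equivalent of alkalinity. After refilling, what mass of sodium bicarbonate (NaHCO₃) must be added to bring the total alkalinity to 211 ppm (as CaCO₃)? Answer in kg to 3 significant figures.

19.4 kg

Volume: 47,600 US gal × 3.785 L/gal = 180,166 L.
After draining 32% and refilling: 216 × 0.68 + 0 × 0.32 = 146.88 ppm.
Deficit to target: 211 − 146.88 = 64.12 mg/L.
As CaCO₃: 64.12 mg/L × 180,166 L = 11,550 g; ÷ 50 g/eq ÷ 1 = 231 mol NaHCO₃.
Mass: 231 × 84 = 19,410 g.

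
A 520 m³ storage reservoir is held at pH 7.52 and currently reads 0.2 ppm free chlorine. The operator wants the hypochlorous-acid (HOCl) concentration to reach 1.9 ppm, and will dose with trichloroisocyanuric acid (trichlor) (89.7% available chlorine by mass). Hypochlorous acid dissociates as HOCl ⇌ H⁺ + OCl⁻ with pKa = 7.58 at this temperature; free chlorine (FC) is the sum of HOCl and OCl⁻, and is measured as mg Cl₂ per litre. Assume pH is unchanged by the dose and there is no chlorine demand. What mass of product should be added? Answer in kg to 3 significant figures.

Volume: 520 m³ = 520,000 L.
[OCl⁻]/[HOCl] = 10^(pH − pKa) = 10^(7.52 − 7.58) = 0.871; fraction as HOCl = 1/(1 + 0.871) = 0.5345.
Free chlorine required for 1.9 ppm HOCl: 1.9 / 0.5345 = 3.555 ppm.
FC to add: 3.555 − 0.2 = 3.355 mg/L as Cl₂.
Cl₂ equivalent: 3.355 mg/L × 520,000 L = 1745 g.
Product at 89.7% available Cl: 1745 / 0.897 = 1945 g.

1.94 kg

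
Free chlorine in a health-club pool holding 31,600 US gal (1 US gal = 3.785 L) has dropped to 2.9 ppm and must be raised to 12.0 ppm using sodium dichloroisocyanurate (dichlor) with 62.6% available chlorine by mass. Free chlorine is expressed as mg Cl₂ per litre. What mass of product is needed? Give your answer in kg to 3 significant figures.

Volume: 31,600 US gal × 3.785 L/gal = 119,606 L.
Chlorine deficit: 12.0 − 2.9 = 9.1 ppm = 9.1 mg/L as Cl₂.
Cl₂ equivalent needed: 9.1 mg/L × 119,606 L = 1,088,000 mg = 1088 g.
Product at 62.6% available chlorine: 1088 / 0.626 = 1739 g.

1.74 kg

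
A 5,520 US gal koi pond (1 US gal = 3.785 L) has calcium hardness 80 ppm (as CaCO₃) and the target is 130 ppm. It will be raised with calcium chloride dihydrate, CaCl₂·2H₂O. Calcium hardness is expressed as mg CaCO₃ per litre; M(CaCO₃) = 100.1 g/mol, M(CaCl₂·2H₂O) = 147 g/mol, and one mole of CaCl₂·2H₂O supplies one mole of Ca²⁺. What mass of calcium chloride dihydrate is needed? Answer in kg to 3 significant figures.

1.53 kg

Volume: 5,520 US gal × 3.785 L/gal = 20,893 L.
Hardness to add: (130 − 80) = 50 mg/L as CaCO₃ × 20,893 L = 1045 g as CaCO₃.
Moles of Ca²⁺ (1 mol Ca²⁺ ≡ 1 mol CaCO₃): 1045 / 100.1 g/mol = 10.44 mol.
Mass of CaCl₂·2H₂O: 10.44 × 147 = 1534 g.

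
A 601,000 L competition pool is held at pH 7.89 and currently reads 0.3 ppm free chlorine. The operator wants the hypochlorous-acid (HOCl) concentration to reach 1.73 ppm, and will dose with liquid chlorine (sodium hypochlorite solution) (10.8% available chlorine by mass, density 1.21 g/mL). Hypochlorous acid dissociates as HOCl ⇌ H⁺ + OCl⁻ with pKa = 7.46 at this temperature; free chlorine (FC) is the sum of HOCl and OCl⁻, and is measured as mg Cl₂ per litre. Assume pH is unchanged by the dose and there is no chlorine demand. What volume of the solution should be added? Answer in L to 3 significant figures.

28.0 L

[OCl⁻]/[HOCl] = 10^(pH − pKa) = 10^(7.89 − 7.46) = 2.692; fraction as HOCl = 1/(1 + 2.692) = 0.2709.
Free chlorine required for 1.73 ppm HOCl: 1.73 / 0.2709 = 6.386 ppm.
FC to add: 6.386 − 0.3 = 6.086 mg/L as Cl₂.
Cl₂ equivalent: 6.086 mg/L × 601,000 L = 3658 g.
Product at 10.8% available Cl: 3658 / 0.108 = 33,870 g.
Volume: 33,870 g ÷ 1.21 g/mL = 27,990 mL.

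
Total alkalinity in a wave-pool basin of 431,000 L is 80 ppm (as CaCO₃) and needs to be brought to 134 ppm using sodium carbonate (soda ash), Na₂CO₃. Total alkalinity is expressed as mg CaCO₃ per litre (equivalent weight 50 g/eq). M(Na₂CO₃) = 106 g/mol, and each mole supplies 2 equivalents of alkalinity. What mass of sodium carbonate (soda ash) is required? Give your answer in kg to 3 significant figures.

Alkalinity to add: (134 − 80) = 54 mg/L as CaCO₃ × 431,000 L = 23,270 g as CaCO₃.
Equivalents: 23,270 g ÷ 50 g/eq = 465.5 eq.
Each mole of Na₂CO₃ supplies 2 eq, so 465.5 / 2 = 232.7 mol.
Mass: 232.7 mol × 106 g/mol = 24,670 g.

24.7 kg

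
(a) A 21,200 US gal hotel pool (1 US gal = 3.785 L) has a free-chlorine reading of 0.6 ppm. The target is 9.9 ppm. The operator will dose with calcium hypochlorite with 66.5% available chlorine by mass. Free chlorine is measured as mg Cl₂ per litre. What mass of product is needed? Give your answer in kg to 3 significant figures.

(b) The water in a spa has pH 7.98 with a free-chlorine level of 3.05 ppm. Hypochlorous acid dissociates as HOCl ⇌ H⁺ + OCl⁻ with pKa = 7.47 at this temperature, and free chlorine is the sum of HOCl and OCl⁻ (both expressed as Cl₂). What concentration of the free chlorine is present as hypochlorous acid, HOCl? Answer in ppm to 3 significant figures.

(a) 1.12 kg; (b) 0.720 ppm

(a) Volume: 21,200 US gal × 3.785 L/gal = 80,242 L.
(a) Chlorine deficit: 9.9 − 0.6 = 9.3 ppm = 9.3 mg/L as Cl₂.
(a) Cl₂ equivalent needed: 9.3 mg/L × 80,242 L = 746,300 mg = 746.3 g.
(a) Product at 66.5% available chlorine: 746.3 / 0.665 = 1122 g.

(b) [OCl⁻]/[HOCl] = 10^(pH − pKa) = 10^(7.98 − 7.47) = 10^0.51 = 3.236.
(b) Fraction as HOCl = 1 / (1 + 3.236) = 0.2361.
(b) HOCl = 0.2361 × 3.05 ppm = 0.72 ppm.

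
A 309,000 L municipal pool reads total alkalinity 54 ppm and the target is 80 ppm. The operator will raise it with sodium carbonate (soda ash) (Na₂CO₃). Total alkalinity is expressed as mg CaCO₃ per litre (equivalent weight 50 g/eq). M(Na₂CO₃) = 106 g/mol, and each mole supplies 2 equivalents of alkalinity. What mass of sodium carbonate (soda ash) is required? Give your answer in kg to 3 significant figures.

8.52 kg

Alkalinity to add: (80 − 54) = 26 mg/L as CaCO₃ × 309,000 L = 8034 g as CaCO₃.
Equivalents: 8034 g ÷ 50 g/eq = 160.7 eq.
Each mole of Na₂CO₃ supplies 2 eq, so 160.7 / 2 = 80.34 mol.
Mass: 80.34 mol × 106 g/mol = 8516 g.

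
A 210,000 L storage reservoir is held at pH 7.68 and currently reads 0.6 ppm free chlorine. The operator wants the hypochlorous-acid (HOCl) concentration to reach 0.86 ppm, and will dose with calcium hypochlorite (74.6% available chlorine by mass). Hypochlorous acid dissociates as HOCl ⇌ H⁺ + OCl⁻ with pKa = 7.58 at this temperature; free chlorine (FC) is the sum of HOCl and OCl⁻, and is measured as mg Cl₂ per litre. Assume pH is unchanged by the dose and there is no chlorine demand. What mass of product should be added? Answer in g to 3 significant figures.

[OCl⁻]/[HOCl] = 10^(pH − pKa) = 10^(7.68 − 7.58) = 1.259; fraction as HOCl = 1/(1 + 1.259) = 0.4427.
Free chlorine required for 0.86 ppm HOCl: 0.86 / 0.4427 = 1.943 ppm.
FC to add: 1.943 − 0.6 = 1.343 mg/L as Cl₂.
Cl₂ equivalent: 1.343 mg/L × 210,000 L = 282 g.
Product at 74.6% available Cl: 282 / 0.746 = 378 g.

378 g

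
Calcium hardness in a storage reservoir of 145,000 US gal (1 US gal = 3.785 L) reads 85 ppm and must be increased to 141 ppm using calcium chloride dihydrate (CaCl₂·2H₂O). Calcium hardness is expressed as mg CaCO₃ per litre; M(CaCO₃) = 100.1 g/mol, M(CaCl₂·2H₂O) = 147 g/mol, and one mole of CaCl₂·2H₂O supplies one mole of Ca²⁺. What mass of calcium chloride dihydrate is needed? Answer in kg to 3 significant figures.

Volume: 145,000 US gal × 3.785 L/gal = 548,825 L.
Hardness to add: (141 − 85) = 56 mg/L as CaCO₃ × 548,825 L = 30,730 g as CaCO₃.
Moles of Ca²⁺ (1 mol Ca²⁺ ≡ 1 mol CaCO₃): 30,730 / 100.1 g/mol = 307 mol.
Mass of CaCl₂·2H₂O: 307 × 147 = 45,130 g.

45.1 kg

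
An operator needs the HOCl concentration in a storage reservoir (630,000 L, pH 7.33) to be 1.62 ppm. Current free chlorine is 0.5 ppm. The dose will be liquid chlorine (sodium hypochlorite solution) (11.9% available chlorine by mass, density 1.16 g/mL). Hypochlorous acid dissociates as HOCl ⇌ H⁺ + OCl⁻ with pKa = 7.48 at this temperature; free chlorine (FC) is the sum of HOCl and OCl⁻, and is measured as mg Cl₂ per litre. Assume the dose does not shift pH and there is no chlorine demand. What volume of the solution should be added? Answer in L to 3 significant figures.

10.3 L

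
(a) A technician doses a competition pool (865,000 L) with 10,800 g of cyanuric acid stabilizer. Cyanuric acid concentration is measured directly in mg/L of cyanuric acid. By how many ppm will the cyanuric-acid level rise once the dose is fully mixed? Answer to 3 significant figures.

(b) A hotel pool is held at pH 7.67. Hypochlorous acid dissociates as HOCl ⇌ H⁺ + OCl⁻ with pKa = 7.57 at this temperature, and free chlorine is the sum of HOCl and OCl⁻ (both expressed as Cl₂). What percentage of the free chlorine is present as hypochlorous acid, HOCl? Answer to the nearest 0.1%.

(a) 12.5 ppm; (b) 44.3%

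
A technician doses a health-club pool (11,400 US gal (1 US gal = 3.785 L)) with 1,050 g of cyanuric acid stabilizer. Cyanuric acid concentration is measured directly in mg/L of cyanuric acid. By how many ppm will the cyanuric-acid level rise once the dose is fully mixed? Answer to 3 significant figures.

24.3 ppm

Volume: 11,400 US gal × 3.785 L/gal = 43,149 L.
Rise: 1,050 g / 43,149 L × 1000 = 24.33 mg/L.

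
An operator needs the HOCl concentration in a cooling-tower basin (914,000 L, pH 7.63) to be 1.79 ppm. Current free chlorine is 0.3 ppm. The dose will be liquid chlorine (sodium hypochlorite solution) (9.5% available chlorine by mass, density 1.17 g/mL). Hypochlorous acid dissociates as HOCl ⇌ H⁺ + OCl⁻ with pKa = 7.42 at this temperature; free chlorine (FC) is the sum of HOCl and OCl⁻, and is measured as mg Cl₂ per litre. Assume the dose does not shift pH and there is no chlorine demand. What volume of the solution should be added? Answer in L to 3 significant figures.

[OCl⁻]/[HOCl] = 10^(pH − pKa) = 10^(7.63 − 7.42) = 1.622; fraction as HOCl = 1/(1 + 1.622) = 0.3814.
Free chlorine required for 1.79 ppm HOCl: 1.79 / 0.3814 = 4.693 ppm.
FC to add: 4.693 − 0.3 = 4.393 mg/L as Cl₂.
Cl₂ equivalent: 4.393 mg/L × 914,000 L = 4015 g.
Product at 9.5% available Cl: 4015 / 0.095 = 42,270 g.
Volume: 42,270 g ÷ 1.17 g/mL = 36,120 mL.

36.1 L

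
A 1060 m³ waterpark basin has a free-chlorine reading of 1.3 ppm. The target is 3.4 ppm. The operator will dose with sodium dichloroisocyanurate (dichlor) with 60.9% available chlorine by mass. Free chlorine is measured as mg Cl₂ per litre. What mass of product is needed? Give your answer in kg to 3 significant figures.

Volume: 1060 m³ = 1,060,000 L.
Chlorine deficit: 3.4 − 1.3 = 2.1 ppm = 2.1 mg/L as Cl₂.
Cl₂ equivalent needed: 2.1 mg/L × 1,060,000 L = 2,226,000 mg = 2226 g.
Product at 60.9% available chlorine: 2226 / 0.609 = 3655 g.

3.66 kg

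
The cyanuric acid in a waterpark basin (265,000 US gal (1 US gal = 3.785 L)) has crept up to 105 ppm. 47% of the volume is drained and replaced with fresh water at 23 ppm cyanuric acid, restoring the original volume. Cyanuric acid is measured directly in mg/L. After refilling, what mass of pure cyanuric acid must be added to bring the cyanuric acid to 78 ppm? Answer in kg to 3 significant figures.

11.6 kg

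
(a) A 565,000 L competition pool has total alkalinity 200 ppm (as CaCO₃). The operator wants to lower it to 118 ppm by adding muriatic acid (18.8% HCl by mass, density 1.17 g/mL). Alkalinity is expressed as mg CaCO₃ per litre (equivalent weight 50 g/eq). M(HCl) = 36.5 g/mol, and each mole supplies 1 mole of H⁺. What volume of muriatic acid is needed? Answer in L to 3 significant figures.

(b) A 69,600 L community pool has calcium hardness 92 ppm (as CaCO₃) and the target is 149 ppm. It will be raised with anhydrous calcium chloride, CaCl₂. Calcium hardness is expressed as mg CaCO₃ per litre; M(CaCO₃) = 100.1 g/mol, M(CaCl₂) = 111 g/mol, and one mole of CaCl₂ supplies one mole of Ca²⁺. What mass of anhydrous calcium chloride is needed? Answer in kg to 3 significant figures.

(a) Alkalinity to neutralize: (200 − 118) = 82 mg/L as CaCO₃ × 565,000 L = 46,330 g as CaCO₃.
(a) Equivalents of H⁺ required: 46,330 ÷ 50 g/eq = 926.6 eq = 926.6 mol HCl.
(a) Mass of HCl: 926.6 × 36.5 = 33,820 g.
(a) Mass of 18.8% solution: 33,820 / 0.188 = 179,900 g.
(a) Volume: 179,900 g ÷ 1.17 g/mL = 153,800 mL.

(b) Hardness to add: (149 − 92) = 57 mg/L as CaCO₃ × 69,600 L = 3967 g as CaCO₃.
(b) Moles of Ca²⁺ (1 mol Ca²⁺ ≡ 1 mol CaCO₃): 3967 / 100.1 g/mol = 39.63 mol.
(b) Mass of CaCl₂: 39.63 × 111 = 4399 g.

(a) 154 L; (b) 4.40 kg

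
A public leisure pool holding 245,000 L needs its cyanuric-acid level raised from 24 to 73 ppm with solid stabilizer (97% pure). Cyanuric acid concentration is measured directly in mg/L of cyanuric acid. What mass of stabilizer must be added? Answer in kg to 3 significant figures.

CYA to add: (73 − 24) = 49 mg/L × 245,000 L = 12,000 g cyanuric acid.
At 97% purity: 12,000 / 0.97 = 12,380 g product.

12.4 kg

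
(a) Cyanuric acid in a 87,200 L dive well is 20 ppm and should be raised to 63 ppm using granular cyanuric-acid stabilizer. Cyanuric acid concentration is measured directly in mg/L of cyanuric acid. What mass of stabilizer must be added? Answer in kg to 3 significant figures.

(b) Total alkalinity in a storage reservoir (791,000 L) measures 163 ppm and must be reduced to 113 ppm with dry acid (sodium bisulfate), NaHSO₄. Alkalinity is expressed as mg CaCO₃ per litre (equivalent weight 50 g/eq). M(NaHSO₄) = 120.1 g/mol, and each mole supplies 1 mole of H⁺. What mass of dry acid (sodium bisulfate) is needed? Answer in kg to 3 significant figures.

(a) 3.75 kg; (b) 95.0 kg

(a) CYA to add: (63 − 20) = 43 mg/L × 87,200 L = 3750 g cyanuric acid.

(b) Alkalinity to neutralize: (163 − 113) = 50 mg/L as CaCO₃ × 791,000 L = 39,550 g as CaCO₃.
(b) Equivalents of H⁺ required: 39,550 ÷ 50 g/eq = 791 eq = 791 mol NaHSO₄.
(b) Mass of NaHSO₄: 791 × 120.1 = 95,000 g.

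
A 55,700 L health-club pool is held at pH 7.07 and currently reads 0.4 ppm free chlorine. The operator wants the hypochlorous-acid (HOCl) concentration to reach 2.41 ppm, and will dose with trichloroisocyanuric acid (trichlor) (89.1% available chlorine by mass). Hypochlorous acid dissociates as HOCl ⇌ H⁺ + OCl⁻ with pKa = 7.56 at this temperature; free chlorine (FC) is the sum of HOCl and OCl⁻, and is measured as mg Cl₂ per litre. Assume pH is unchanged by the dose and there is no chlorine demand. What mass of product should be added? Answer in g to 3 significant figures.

174 g

[OCl⁻]/[HOCl] = 10^(pH − pKa) = 10^(7.07 − 7.56) = 0.3236; fraction as HOCl = 1/(1 + 0.3236) = 0.7555.
Free chlorine required for 2.41 ppm HOCl: 2.41 / 0.7555 = 3.19 ppm.
FC to add: 3.19 − 0.4 = 2.79 mg/L as Cl₂.
Cl₂ equivalent: 2.79 mg/L × 55,700 L = 155.4 g.
Product at 89.1% available Cl: 155.4 / 0.891 = 174.4 g.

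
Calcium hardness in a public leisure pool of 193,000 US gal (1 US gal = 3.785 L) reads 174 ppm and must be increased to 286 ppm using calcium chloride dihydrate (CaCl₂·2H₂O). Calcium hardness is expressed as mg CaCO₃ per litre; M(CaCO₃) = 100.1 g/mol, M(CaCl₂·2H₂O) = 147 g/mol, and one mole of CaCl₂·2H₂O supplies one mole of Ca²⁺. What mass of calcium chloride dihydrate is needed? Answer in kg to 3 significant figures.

Volume: 193,000 US gal × 3.785 L/gal = 730,505 L.
Hardness to add: (286 − 174) = 112 mg/L as CaCO₃ × 730,505 L = 81,820 g as CaCO₃.
Moles of Ca²⁺ (1 mol Ca²⁺ ≡ 1 mol CaCO₃): 81,820 / 100.1 g/mol = 817.3 mol.
Mass of CaCl₂·2H₂O: 817.3 × 147 = 120,200 g.

120 kg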